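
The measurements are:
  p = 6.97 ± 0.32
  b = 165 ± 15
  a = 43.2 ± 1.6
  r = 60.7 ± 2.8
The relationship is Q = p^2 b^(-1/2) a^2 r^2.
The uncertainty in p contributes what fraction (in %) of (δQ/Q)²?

(δQ/Q)² = (2·δp/p)² + (−½·δb/b)² + (2·δa/a)² + (2·δr/r)²
  p term: (2×0.0459)² = 0.00843
  b term: (-0.5×0.0909)² = 0.00207
  a term: (2×0.0370)² = 0.00549
  r term: (2×0.0461)² = 0.00851
Total = 0.0245. Share from p = 0.00843/0.0245 = 0.344.

34.4%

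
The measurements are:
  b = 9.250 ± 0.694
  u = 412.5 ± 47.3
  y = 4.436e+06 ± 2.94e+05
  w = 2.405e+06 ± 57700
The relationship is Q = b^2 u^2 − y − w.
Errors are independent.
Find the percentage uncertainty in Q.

Let p = b^2·u^2 = 1.456e+07. δp/p = √((2·δb/b)² + (2·δu/u)²) = √(0.0225 + 0.0526) = 0.274, so δp = 3.99e+06.
Q = p − y − w: δQ = √(δp² + δy² + δw²) = √(1.59e+13 + 8.64e+10 + 3.33e+09) = 4e+06
Q = 7.718e+06, so δQ/Q = 4e+06/7.718e+06 = 0.518.

51.8%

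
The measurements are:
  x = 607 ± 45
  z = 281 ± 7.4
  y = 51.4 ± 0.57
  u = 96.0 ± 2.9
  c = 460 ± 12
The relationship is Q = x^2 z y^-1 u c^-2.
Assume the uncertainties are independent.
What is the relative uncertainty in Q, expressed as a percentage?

16.3%

Products/powers → add relative errors in quadrature, weighted by exponent:
  (2·δx/x)² = (2×0.0741)² = 0.0220;  (1·δz/z)² = (1×0.0263)² = 0.000694;  (-1·δy/y)² = (-1×0.0111)² = 0.000123;  (1·δu/u)² = (1×0.0302)² = 0.000913;  (-2·δc/c)² = (-2×0.0261)² = 0.00272
δQ/Q = √(0.0264) = 0.163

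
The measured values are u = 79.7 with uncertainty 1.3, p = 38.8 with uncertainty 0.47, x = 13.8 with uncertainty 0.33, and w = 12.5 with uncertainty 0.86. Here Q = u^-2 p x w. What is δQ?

Products/powers → add relative errors in quadrature, weighted by exponent:
  (-2·δu/u)² = (-2×0.0163)² = 0.00106;  (1·δp/p)² = (1×0.0121)² = 0.000147;  (1·δx/x)² = (1×0.0239)² = 0.000572;  (1·δw/w)² = (1×0.0688)² = 0.00473
δQ/Q = √(0.00652) = 0.0807
Q = 1.05, so δQ = 0.0807 × 1.05 = 0.0851.

0.0851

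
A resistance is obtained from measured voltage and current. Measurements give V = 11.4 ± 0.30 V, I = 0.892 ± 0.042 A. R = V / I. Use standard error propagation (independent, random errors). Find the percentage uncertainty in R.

Relative error in a monomial: (δR/R)² = Σ (nᵢ · δxᵢ/xᵢ)².
  (1·δV/V)² = (1×0.0263)² = 0.000693;  (-1·δI/I)² = (-1×0.0471)² = 0.00222
δR/R = √(0.00291) = 0.0539

5.39%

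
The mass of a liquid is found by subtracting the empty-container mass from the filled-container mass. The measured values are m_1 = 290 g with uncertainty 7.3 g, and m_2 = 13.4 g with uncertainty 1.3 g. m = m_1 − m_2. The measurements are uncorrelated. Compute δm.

Each term contributes (cᵢ δxᵢ)² to (δm)²:
  (δm_1)² = 53.3;  (δm_2)² = 1.69
δm = √(55.0) = 7.41 g

7.41 g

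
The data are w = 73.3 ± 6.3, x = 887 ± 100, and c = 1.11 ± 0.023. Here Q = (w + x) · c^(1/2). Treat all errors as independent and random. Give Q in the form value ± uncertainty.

1010 ± 106

Let u = w + x = 960. δu = √(δw² + δx²) = √(39.7 + 10000) = 100, so δu/u = 0.104.
Q is then a monomial in u, c:
δQ/Q = √((δu/u)² + (½·δc/c)²) = √(0.0109 + 0.000107) = 0.105
Q = 1010, so δQ = 0.105 × 1010 = 106.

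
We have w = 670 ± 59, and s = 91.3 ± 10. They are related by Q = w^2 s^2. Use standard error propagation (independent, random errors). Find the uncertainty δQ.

Products/powers → add relative errors in quadrature, weighted by exponent:
  (2·δw/w)² = (2×0.0881)² = 0.0310;  (2·δs/s)² = (2×0.110)² = 0.0480
δQ/Q = √(0.0790) = 0.281
Q = 3.74e+09, so δQ = 0.281 × 3.74e+09 = 1.05e+09.

1.05e+09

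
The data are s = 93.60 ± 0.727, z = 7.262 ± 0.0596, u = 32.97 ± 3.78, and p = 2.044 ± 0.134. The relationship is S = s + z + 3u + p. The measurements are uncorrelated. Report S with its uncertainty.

For a sum/difference, combine absolute errors in quadrature:
  (δs)² = 0.529;  (δz)² = 0.00355;  (3·δu)² = 129;  (δp)² = 0.0180
δS = √(129) = 11.4
S = 201.8.

201.8 ± 11.4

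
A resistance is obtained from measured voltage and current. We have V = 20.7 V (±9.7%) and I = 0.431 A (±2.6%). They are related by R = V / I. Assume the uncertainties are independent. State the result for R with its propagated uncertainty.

48.0 ± 4.82 Ω

Relative error in a monomial: (δR/R)² = Σ (nᵢ · δxᵢ/xᵢ)².
  (1·δV/V)² = (1×0.0970)² = 0.00941;  (-1·δI/I)² = (-1×0.0260)² = 0.000676
δR/R = √(0.0101) = 0.100
R = 48.0 Ω, so δR = 0.100 × 48.0 = 4.82 Ω.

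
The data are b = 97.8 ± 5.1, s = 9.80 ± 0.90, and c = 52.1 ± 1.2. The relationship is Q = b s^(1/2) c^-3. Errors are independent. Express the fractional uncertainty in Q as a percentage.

Q is a product of powers, so relative uncertainties combine in quadrature:
  (1·δb/b)² = (1×0.0521)² = 0.00272;  (½·δs/s)² = (0.5×0.0918)² = 0.00211;  (-3·δc/c)² = (-3×0.0230)² = 0.00477
δQ/Q = √(0.00960) = 0.0980

9.80%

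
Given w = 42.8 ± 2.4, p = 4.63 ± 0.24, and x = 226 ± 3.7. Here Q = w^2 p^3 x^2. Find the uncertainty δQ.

Since Q is a product/quotient, work with relative uncertainties:
  (2·δw/w)² = (2×0.0561)² = 0.0126;  (3·δp/p)² = (3×0.0518)² = 0.0242;  (2·δx/x)² = (2×0.0164)² = 0.00107
δQ/Q = √(0.0378) = 0.195
Q = 9.29e+09, so δQ = 0.195 × 9.29e+09 = 1.81e+09.

1.81e+09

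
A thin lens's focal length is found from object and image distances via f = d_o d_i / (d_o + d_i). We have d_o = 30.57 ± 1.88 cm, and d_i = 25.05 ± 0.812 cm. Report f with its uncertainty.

∂f/∂d_o = (d_i/(d_o+d_i))² = 0.203;  ∂f/∂d_i = (d_o/(d_o+d_i))² = 0.302
δf = √((∂f/∂d_o · δd_o)² + (∂f/∂d_i · δd_i)²) = √(0.145 + 0.0602) = 0.453 cm
f = 13.77 cm.

13.77 ± 0.453 cm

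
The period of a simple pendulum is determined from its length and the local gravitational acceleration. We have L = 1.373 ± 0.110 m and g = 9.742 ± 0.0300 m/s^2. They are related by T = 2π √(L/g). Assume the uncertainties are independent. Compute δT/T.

0.0401

T is a product of powers, so relative uncertainties combine in quadrature:
  (½·δL/L)² = (0.5×0.0801)² = 0.00160;  (−½·δg/g)² = (-0.5×0.00308)² = 2.37e-06
δT/T = √(0.00161) = 0.0401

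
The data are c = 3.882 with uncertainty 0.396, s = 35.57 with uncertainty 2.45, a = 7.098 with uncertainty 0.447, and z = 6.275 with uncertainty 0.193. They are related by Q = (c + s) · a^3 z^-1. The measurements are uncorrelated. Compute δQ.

Let u = c + s = 39.45. δu = √(δc² + δs²) = √(0.157 + 6.00) = 2.48, so δu/u = 0.0629.
Q is then a monomial in u, a, z:
δQ/Q = √((δu/u)² + (3·δa/a)² + (-1·δz/z)²) = √(0.00396 + 0.0357 + 0.000946) = 0.201
Q = 2248, so δQ = 0.201 × 2248 = 453.

453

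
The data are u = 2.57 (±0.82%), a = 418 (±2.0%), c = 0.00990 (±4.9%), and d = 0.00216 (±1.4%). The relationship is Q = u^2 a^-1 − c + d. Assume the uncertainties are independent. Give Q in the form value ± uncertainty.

0.00806 ± 0.000635

Let p = u^2·a^-1 = 0.0158. δp/p = √((2·δu/u)² + (-1·δa/a)²) = √(0.000269 + 0.000400) = 0.0259, so δp = 0.000409.
Q = p − c + d: δQ = √(δp² + δc² + δd²) = √(1.67e-07 + 2.35e-07 + 9.14e-10) = 0.000635
Q = 0.00806.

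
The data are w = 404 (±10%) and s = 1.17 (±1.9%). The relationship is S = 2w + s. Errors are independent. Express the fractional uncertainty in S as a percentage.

9.99%

Sums and differences: (δS)² = Σ (cᵢ δxᵢ)².
  (2·δw)² = 6530;  (δs)² = 0.000494
δS = √(6530) = 80.8
S = 809, so δS/S = 80.8/809 = 0.0999.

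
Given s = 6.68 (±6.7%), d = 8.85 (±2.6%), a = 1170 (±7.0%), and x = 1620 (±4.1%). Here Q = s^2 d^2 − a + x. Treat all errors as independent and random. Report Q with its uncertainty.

3940 ± 513

Let p = s^2·d^2 = 3490. δp/p = √((2·δs/s)² + (2·δd/d)²) = √(0.0180 + 0.00270) = 0.144, so δp = 502.
Q = p − a + x: δQ = √(δp² + δa² + δx²) = √(2.52e+05 + 6710 + 4410) = 513
Q = 3940.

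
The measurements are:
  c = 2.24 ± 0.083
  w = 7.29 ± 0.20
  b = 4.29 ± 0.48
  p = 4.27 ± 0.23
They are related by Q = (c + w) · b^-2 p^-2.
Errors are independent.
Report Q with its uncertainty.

Let u = c + w = 9.53. δu = √(δc² + δw²) = √(0.00689 + 0.0400) = 0.217, so δu/u = 0.0227.
Q is then a monomial in u, b, p:
δQ/Q = √((δu/u)² + (-2·δb/b)² + (-2·δp/p)²) = √(0.000516 + 0.0501 + 0.0116) = 0.249
Q = 0.0284, so δQ = 0.249 × 0.0284 = 0.00708.

0.0284 ± 0.00708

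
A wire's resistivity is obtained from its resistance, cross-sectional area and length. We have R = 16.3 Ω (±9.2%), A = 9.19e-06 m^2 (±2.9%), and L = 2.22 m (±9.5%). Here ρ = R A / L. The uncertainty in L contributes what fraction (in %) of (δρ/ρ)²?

(δρ/ρ)² = (1·δR/R)² + (1·δA/A)² + (-1·δL/L)²
  R term: (1×0.0920)² = 0.00846
  A term: (1×0.0290)² = 0.000841
  L term: (-1×0.0950)² = 0.00903
Total = 0.0183. Share from L = 0.00903/0.0183 = 0.492.

49.2%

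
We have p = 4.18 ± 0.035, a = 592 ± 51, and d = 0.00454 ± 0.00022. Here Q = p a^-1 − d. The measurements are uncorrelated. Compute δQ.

0.000650

Let w = p·a^-1 = 0.00706. δw/w = √((1·δp/p)² + (-1·δa/a)²) = √(7.01e-05 + 0.00742) = 0.0866, so δw = 0.000611.
Q = w − d: δQ = √(δw² + δd²) = √(3.73e-07 + 4.84e-08) = 0.000650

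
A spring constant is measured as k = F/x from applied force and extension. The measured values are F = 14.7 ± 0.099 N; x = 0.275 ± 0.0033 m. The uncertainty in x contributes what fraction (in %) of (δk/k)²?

76.0%

(δk/k)² = (1·δF/F)² + (-1·δx/x)²
  F term: (1×0.00673)² = 4.54e-05
  x term: (-1×0.0120)² = 0.000144
Total = 0.000189. Share from x = 0.000144/0.000189 = 0.760.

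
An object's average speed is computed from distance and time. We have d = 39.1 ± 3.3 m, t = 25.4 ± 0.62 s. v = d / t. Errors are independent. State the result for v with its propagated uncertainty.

1.54 ± 0.135 m/s

Products/powers → add relative errors in quadrature, weighted by exponent:
  (1·δd/d)² = (1×0.0844)² = 0.00712;  (-1·δt/t)² = (-1×0.0244)² = 0.000596
δv/v = √(0.00772) = 0.0879
v = 1.54 m/s, so δv = 0.0879 × 1.54 = 0.135 m/s.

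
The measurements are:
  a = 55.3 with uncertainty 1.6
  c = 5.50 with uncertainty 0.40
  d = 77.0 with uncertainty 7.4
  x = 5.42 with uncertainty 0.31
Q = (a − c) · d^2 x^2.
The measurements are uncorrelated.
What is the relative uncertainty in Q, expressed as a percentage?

Let u = a − c = 49.8. δu = √(δa² + δc²) = √(2.56 + 0.160) = 1.65, so δu/u = 0.0331.
Q is then a monomial in u, d, x:
δQ/Q = √((δu/u)² + (2·δd/d)² + (2·δx/x)²) = √(0.00110 + 0.0369 + 0.0131) = 0.226

22.6%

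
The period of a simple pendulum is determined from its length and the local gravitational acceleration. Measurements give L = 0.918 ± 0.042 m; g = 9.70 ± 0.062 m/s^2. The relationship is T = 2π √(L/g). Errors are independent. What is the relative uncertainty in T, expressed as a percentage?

2.31%

Relative error in a monomial: (δT/T)² = Σ (nᵢ · δxᵢ/xᵢ)².
  (½·δL/L)² = (0.5×0.0458)² = 0.000523;  (−½·δg/g)² = (-0.5×0.00639)² = 1.02e-05
δT/T = √(0.000534) = 0.0231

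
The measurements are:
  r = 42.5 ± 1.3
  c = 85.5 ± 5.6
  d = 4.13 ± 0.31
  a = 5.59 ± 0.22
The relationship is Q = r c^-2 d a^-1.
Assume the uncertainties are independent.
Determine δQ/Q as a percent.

Each factor contributes (exponent × relative error)² to (δQ/Q)²:
  (1·δr/r)² = (1×0.0306)² = 0.000936;  (-2·δc/c)² = (-2×0.0655)² = 0.0172;  (1·δd/d)² = (1×0.0751)² = 0.00563;  (-1·δa/a)² = (-1×0.0394)² = 0.00155
δQ/Q = √(0.0253) = 0.159

15.9%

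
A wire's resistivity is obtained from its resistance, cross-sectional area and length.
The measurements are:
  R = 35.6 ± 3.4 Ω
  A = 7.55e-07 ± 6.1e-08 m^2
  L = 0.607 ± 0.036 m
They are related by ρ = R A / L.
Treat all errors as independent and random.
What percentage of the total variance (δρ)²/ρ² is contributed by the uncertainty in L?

(δρ/ρ)² = (1·δR/R)² + (1·δA/A)² + (-1·δL/L)²
  R term: (1×0.0955)² = 0.00912
  A term: (1×0.0808)² = 0.00653
  L term: (-1×0.0593)² = 0.00352
Total = 0.0192. Share from L = 0.00352/0.0192 = 0.184.

18.4%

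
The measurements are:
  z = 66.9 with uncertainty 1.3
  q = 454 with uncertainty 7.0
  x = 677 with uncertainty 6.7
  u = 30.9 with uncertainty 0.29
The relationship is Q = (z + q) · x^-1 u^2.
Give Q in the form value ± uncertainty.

735 ± 18.5

Let w = z + q = 521. δw = √(δz² + δq²) = √(1.69 + 49.0) = 7.12, so δw/w = 0.0137.
Q is then a monomial in w, x, u:
δQ/Q = √((δw/w)² + (-1·δx/x)² + (2·δu/u)²) = √(0.000187 + 9.79e-05 + 0.000352) = 0.0252
Q = 735, so δQ = 0.0252 × 735 = 18.5.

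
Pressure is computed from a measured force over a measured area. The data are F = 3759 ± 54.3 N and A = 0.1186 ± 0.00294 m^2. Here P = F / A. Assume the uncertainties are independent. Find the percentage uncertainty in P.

2.87%

Since P is a product/quotient, work with relative uncertainties:
  (1·δF/F)² = (1×0.0144)² = 0.000209;  (-1·δA/A)² = (-1×0.0248)² = 0.000615
δP/P = √(0.000823) = 0.0287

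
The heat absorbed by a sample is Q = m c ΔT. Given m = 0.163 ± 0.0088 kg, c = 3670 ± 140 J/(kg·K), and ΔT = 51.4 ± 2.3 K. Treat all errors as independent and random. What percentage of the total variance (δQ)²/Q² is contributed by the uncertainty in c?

(δQ/Q)² = (1·δm/m)² + (1·δc/c)² + (1·δΔT/ΔT)²
  m term: (1×0.0540)² = 0.00291
  c term: (1×0.0381)² = 0.00146
  ΔT term: (1×0.0447)² = 0.00200
Total = 0.00637. Share from c = 0.00146/0.00637 = 0.228.

22.8%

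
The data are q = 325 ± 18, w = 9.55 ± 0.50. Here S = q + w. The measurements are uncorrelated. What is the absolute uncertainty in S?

S is a linear combination, so absolute uncertainties add in quadrature:
  (δq)² = 324;  (δw)² = 0.250
δS = √(324) = 18.0

18.0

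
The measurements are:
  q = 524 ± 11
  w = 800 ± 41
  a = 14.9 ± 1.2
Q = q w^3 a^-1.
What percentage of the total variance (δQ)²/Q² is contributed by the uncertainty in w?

(δQ/Q)² = (1·δq/q)² + (3·δw/w)² + (-1·δa/a)²
  q term: (1×0.0210)² = 0.000441
  w term: (3×0.0512)² = 0.0236
  a term: (-1×0.0805)² = 0.00649
Total = 0.0306. Share from w = 0.0236/0.0306 = 0.773.

77.3%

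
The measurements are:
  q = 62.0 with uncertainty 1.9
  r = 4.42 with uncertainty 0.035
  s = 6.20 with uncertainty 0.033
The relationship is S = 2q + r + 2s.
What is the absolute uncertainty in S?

3.80

For a sum/difference, combine absolute errors in quadrature:
  (2·δq)² = 14.4;  (δr)² = 0.00123;  (2·δs)² = 0.00436
δS = √(14.4) = 3.80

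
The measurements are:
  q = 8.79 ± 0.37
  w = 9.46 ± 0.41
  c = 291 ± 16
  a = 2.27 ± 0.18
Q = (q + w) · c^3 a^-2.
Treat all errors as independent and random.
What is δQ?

Let u = q + w = 18.2. δu = √(δq² + δw²) = √(0.137 + 0.168) = 0.552, so δu/u = 0.0303.
Q is then a monomial in u, c, a:
δQ/Q = √((δu/u)² + (3·δc/c)² + (-2·δa/a)²) = √(0.000916 + 0.0272 + 0.0252) = 0.231
Q = 8.73e+07, so δQ = 0.231 × 8.73e+07 = 2.01e+07.

2.01e+07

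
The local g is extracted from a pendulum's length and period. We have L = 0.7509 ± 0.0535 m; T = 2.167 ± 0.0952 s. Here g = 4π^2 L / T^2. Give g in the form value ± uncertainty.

6.313 ± 0.714 m/s^2

Since g is a product/quotient, work with relative uncertainties:
  (1·δL/L)² = (1×0.0712)² = 0.00508;  (-2·δT/T)² = (-2×0.0439)² = 0.00772
δg/g = √(0.0128) = 0.113
g = 6.313 m/s^2, so δg = 0.113 × 6.313 = 0.714 m/s^2.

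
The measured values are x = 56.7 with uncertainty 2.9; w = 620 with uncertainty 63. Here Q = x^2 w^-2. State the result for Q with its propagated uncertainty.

Products/powers → add relative errors in quadrature, weighted by exponent:
  (2·δx/x)² = (2×0.0511)² = 0.0105;  (-2·δw/w)² = (-2×0.102)² = 0.0413
δQ/Q = √(0.0518) = 0.228
Q = 0.00836, so δQ = 0.228 × 0.00836 = 0.00190.

0.00836 ± 0.00190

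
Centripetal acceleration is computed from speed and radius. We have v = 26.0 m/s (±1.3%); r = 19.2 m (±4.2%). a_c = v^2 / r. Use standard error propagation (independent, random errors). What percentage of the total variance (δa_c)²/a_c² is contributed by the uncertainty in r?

72.3%

(δa_c/a_c)² = (2·δv/v)² + (-1·δr/r)²
  v term: (2×0.0130)² = 0.000676
  r term: (-1×0.0420)² = 0.00176
Total = 0.00244. Share from r = 0.00176/0.00244 = 0.723.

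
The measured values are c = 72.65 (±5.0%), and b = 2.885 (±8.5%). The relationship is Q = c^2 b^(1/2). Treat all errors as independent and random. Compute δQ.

974

Each factor contributes (exponent × relative error)² to (δQ/Q)²:
  (2·δc/c)² = (2×0.0500)² = 0.0100;  (½·δb/b)² = (0.5×0.0850)² = 0.00181
δQ/Q = √(0.0118) = 0.109
Q = 8965, so δQ = 0.109 × 8965 = 974.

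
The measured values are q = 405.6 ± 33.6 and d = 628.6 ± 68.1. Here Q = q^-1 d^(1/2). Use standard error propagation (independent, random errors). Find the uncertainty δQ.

Relative error in a monomial: (δQ/Q)² = Σ (nᵢ · δxᵢ/xᵢ)².
  (-1·δq/q)² = (-1×0.0828)² = 0.00686;  (½·δd/d)² = (0.5×0.108)² = 0.00293
δQ/Q = √(0.00980) = 0.0990
Q = 0.06181, so δQ = 0.0990 × 0.06181 = 0.00612.

0.00612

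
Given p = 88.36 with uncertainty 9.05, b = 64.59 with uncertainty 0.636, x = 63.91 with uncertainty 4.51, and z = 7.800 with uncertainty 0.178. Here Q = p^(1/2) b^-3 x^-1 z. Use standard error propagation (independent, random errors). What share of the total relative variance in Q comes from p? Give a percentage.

(δQ/Q)² = (½·δp/p)² + (-3·δb/b)² + (-1·δx/x)² + (1·δz/z)²
  p term: (0.5×0.102)² = 0.00262
  b term: (-3×0.00985)² = 0.000873
  x term: (-1×0.0706)² = 0.00498
  z term: (1×0.0228)² = 0.000521
Total = 0.00900. Share from p = 0.00262/0.00900 = 0.292.

29.2%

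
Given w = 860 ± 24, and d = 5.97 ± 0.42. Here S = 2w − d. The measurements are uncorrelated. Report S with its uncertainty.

1710 ± 48.0

S is a linear combination, so absolute uncertainties add in quadrature:
  (2·δw)² = 2300;  (δd)² = 0.176
δS = √(2300) = 48.0
S = 1710.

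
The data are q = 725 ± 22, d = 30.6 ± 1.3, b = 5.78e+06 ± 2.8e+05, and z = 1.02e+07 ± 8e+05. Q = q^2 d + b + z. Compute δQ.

Let p = q^2·d = 1.61e+07. δp/p = √((2·δq/q)² + (1·δd/d)²) = √(0.00368 + 0.00180) = 0.0741, so δp = 1.19e+06.
Q = p + b + z: δQ = √(δp² + δb² + δz²) = √(1.42e+12 + 7.84e+10 + 6.4e+11) = 1.46e+06

1.46e+06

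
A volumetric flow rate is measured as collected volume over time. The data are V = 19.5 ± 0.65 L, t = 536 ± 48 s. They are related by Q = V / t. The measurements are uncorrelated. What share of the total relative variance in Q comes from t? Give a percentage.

(δQ/Q)² = (1·δV/V)² + (-1·δt/t)²
  V term: (1×0.0333)² = 0.00111
  t term: (-1×0.0896)² = 0.00802
Total = 0.00913. Share from t = 0.00802/0.00913 = 0.878.

87.8%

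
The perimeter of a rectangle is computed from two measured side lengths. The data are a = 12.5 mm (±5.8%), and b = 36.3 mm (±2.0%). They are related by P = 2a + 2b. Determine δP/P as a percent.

2.10%

For a sum/difference, combine absolute errors in quadrature:
  (2·δa)² = 2.10;  (2·δb)² = 2.11
δP = √(4.21) = 2.05 mm
P = 97.6 mm, so δP/P = 2.05/97.6 = 0.0210.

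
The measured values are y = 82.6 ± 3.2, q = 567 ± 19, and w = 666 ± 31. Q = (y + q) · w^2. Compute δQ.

2.82e+07

Let u = y + q = 650. δu = √(δy² + δq²) = √(10.2 + 361) = 19.3, so δu/u = 0.0297.
Q is then a monomial in u, w:
δQ/Q = √((δu/u)² + (2·δw/w)²) = √(0.000880 + 0.00867) = 0.0977
Q = 2.88e+08, so δQ = 0.0977 × 2.88e+08 = 2.82e+07.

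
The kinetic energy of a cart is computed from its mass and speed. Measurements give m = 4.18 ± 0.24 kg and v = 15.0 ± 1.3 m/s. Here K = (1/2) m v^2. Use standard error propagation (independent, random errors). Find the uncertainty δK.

For a monomial K ∝ m, v^2, fractional errors add in quadrature:
  (1·δm/m)² = (1×0.0574)² = 0.00330;  (2·δv/v)² = (2×0.0867)² = 0.0300
δK/K = √(0.0333) = 0.183
K = 470 J, so δK = 0.183 × 470 = 85.9 J.

85.9 J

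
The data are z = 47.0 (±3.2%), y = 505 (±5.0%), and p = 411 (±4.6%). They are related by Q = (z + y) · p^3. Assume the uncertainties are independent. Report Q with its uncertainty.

(3.83 ± 0.557) × 10^10

Let u = z + y = 552. δu = √(δz² + δy²) = √(2.26 + 638) = 25.3, so δu/u = 0.0458.
Q is then a monomial in u, p:
δQ/Q = √((δu/u)² + (3·δp/p)²) = √(0.00210 + 0.0190) = 0.145
Q = 3.83e+10, so δQ = 0.145 × 3.83e+10 = 5.57e+09.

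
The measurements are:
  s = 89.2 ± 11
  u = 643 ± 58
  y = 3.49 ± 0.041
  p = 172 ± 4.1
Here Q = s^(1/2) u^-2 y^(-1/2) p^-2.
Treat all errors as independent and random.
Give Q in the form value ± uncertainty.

(4.13 ± 0.813) × 10^-10

Since Q is a product/quotient, work with relative uncertainties:
  (½·δs/s)² = (0.5×0.123)² = 0.00380;  (-2·δu/u)² = (-2×0.0902)² = 0.0325;  (−½·δy/y)² = (-0.5×0.0117)² = 3.45e-05;  (-2·δp/p)² = (-2×0.0238)² = 0.00227
δQ/Q = √(0.0387) = 0.197
Q = 4.13e-10, so δQ = 0.197 × 4.13e-10 = 8.13e-11.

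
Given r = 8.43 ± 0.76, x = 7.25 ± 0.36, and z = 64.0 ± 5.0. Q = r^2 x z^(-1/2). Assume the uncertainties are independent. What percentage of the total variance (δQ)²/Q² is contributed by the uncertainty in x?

6.75%

(δQ/Q)² = (2·δr/r)² + (1·δx/x)² + (−½·δz/z)²
  r term: (2×0.0902)² = 0.0325
  x term: (1×0.0497)² = 0.00247
  z term: (-0.5×0.0781)² = 0.00153
Total = 0.0365. Share from x = 0.00247/0.0365 = 0.0675.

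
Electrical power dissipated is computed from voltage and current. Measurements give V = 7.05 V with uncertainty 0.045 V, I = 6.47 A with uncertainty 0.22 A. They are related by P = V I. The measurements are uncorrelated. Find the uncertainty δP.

1.58 W

P is a product of powers, so relative uncertainties combine in quadrature:
  (1·δV/V)² = (1×0.00638)² = 4.07e-05;  (1·δI/I)² = (1×0.0340)² = 0.00116
δP/P = √(0.00120) = 0.0346
P = 45.6 W, so δP = 0.0346 × 45.6 = 1.58 W.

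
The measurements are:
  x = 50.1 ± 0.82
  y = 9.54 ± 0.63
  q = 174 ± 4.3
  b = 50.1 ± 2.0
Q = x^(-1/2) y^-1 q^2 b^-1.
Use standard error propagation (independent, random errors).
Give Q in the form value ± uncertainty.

8.95 ± 0.823

Relative error in a monomial: (δQ/Q)² = Σ (nᵢ · δxᵢ/xᵢ)².
  (−½·δx/x)² = (-0.5×0.0164)² = 6.7e-05;  (-1·δy/y)² = (-1×0.0660)² = 0.00436;  (2·δq/q)² = (2×0.0247)² = 0.00244;  (-1·δb/b)² = (-1×0.0399)² = 0.00159
δQ/Q = √(0.00846) = 0.0920
Q = 8.95, so δQ = 0.0920 × 8.95 = 0.823.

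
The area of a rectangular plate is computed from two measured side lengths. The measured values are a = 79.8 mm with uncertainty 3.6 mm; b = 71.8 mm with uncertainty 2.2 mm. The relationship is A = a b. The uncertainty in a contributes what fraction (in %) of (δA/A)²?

68.4%

(δA/A)² = (1·δa/a)² + (1·δb/b)²
  a term: (1×0.0451)² = 0.00204
  b term: (1×0.0306)² = 0.000939
Total = 0.00297. Share from a = 0.00204/0.00297 = 0.684.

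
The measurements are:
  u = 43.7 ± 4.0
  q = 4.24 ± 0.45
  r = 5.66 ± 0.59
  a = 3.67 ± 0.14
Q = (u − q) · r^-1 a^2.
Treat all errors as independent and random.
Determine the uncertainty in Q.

Let w = u − q = 39.5. δw = √(δu² + δq²) = √(16.0 + 0.203) = 4.03, so δw/w = 0.102.
Q is then a monomial in w, r, a:
δQ/Q = √((δw/w)² + (-1·δr/r)² + (2·δa/a)²) = √(0.0104 + 0.0109 + 0.00582) = 0.165
Q = 93.9, so δQ = 0.165 × 93.9 = 15.5.

15.5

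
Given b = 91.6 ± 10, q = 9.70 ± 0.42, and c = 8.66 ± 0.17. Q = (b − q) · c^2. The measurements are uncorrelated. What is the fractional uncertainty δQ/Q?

Let u = b − q = 81.9. δu = √(δb² + δq²) = √(100 + 0.176) = 10.0, so δu/u = 0.122.
Q is then a monomial in u, c:
δQ/Q = √((δu/u)² + (2·δc/c)²) = √(0.0149 + 0.00154) = 0.128

0.128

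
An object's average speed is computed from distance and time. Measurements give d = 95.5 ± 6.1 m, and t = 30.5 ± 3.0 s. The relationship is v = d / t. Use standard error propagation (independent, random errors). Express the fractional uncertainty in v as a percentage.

11.7%

Each factor contributes (exponent × relative error)² to (δv/v)²:
  (1·δd/d)² = (1×0.0639)² = 0.00408;  (-1·δt/t)² = (-1×0.0984)² = 0.00967
δv/v = √(0.0138) = 0.117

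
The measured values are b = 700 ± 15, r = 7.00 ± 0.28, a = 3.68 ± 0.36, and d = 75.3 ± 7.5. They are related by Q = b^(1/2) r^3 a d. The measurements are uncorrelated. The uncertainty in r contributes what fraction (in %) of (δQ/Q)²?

42.3%

(δQ/Q)² = (½·δb/b)² + (3·δr/r)² + (1·δa/a)² + (1·δd/d)²
  b term: (0.5×0.0214)² = 0.000115
  r term: (3×0.0400)² = 0.0144
  a term: (1×0.0978)² = 0.00957
  d term: (1×0.0996)² = 0.00992
Total = 0.0340. Share from r = 0.0144/0.0340 = 0.423.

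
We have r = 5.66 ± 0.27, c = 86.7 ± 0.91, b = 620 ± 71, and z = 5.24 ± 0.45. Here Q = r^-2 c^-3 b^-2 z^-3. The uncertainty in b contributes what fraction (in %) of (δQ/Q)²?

40.7%

(δQ/Q)² = (-2·δr/r)² + (-3·δc/c)² + (-2·δb/b)² + (-3·δz/z)²
  r term: (-2×0.0477)² = 0.00910
  c term: (-3×0.0105)² = 0.000991
  b term: (-2×0.115)² = 0.0525
  z term: (-3×0.0859)² = 0.0664
Total = 0.129. Share from b = 0.0525/0.129 = 0.407.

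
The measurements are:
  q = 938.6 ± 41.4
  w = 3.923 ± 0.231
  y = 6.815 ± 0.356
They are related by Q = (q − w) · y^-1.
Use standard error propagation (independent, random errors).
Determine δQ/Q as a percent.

6.85%

Let u = q − w = 934.7. δu = √(δq² + δw²) = √(1710 + 0.0534) = 41.4, so δu/u = 0.0443.
Q is then a monomial in u, y:
δQ/Q = √((δu/u)² + (-1·δy/y)²) = √(0.00196 + 0.00273) = 0.0685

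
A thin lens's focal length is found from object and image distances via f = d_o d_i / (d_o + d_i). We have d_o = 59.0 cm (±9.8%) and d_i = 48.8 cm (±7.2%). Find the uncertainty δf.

∂f/∂d_o = (d_i/(d_o+d_i))² = 0.205;  ∂f/∂d_i = (d_o/(d_o+d_i))² = 0.300
δf = √((∂f/∂d_o · δd_o)² + (∂f/∂d_i · δd_i)²) = √(1.40 + 1.11) = 1.58 cm

1.58 cm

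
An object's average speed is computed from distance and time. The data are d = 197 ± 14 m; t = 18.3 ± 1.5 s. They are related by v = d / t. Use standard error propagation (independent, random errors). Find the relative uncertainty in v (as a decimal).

0.108

Products/powers → add relative errors in quadrature, weighted by exponent:
  (1·δd/d)² = (1×0.0711)² = 0.00505;  (-1·δt/t)² = (-1×0.0820)² = 0.00672
δv/v = √(0.0118) = 0.108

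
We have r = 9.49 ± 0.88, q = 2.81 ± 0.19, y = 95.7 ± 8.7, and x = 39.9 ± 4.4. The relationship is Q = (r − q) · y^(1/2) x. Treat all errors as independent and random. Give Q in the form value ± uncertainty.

2610 ± 469

Let u = r − q = 6.68. δu = √(δr² + δq²) = √(0.774 + 0.0361) = 0.900, so δu/u = 0.135.
Q is then a monomial in u, y, x:
δQ/Q = √((δu/u)² + (½·δy/y)² + (1·δx/x)²) = √(0.0182 + 0.00207 + 0.0122) = 0.180
Q = 2610, so δQ = 0.180 × 2610 = 469.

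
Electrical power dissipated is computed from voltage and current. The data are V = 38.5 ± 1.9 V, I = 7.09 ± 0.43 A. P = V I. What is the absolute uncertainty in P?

Each factor contributes (exponent × relative error)² to (δP/P)²:
  (1·δV/V)² = (1×0.0494)² = 0.00244;  (1·δI/I)² = (1×0.0606)² = 0.00368
δP/P = √(0.00611) = 0.0782
P = 273 W, so δP = 0.0782 × 273 = 21.3 W.

21.3 W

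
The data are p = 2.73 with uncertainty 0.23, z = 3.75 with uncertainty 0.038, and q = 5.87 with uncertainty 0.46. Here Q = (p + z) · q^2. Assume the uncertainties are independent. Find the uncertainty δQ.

35.9

Let u = p + z = 6.48. δu = √(δp² + δz²) = √(0.0529 + 0.00144) = 0.233, so δu/u = 0.0360.
Q is then a monomial in u, q:
δQ/Q = √((δu/u)² + (2·δq/q)²) = √(0.00129 + 0.0246) = 0.161
Q = 223, so δQ = 0.161 × 223 = 35.9.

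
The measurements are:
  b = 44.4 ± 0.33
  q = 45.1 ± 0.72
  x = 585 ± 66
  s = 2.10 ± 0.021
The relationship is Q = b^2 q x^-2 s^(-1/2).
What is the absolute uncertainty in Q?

0.0407

Each factor contributes (exponent × relative error)² to (δQ/Q)²:
  (2·δb/b)² = (2×0.00743)² = 0.000221;  (1·δq/q)² = (1×0.0160)² = 0.000255;  (-2·δx/x)² = (-2×0.113)² = 0.0509;  (−½·δs/s)² = (-0.5×0.0100)² = 2.5e-05
δQ/Q = √(0.0514) = 0.227
Q = 0.179, so δQ = 0.227 × 0.179 = 0.0407.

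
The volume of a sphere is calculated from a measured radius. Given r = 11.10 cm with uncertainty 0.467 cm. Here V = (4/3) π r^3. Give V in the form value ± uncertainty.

V ∝ r^3, so δV/V = |3| · δr/r = 3 × 0.0421 = 0.126.
V = 5729 cm^3, so δV = 0.126 × 5729 = 723 cm^3.

5729 ± 723 cm^3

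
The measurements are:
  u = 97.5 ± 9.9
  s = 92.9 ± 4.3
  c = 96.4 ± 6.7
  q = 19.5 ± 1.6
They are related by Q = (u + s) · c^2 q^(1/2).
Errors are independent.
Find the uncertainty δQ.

1.22e+06

Let w = u + s = 190. δw = √(δu² + δs²) = √(98.0 + 18.5) = 10.8, so δw/w = 0.0567.
Q is then a monomial in w, c, q:
δQ/Q = √((δw/w)² + (2·δc/c)² + (½·δq/q)²) = √(0.00321 + 0.0193 + 0.00168) = 0.156
Q = 7.81e+06, so δQ = 0.156 × 7.81e+06 = 1.22e+06.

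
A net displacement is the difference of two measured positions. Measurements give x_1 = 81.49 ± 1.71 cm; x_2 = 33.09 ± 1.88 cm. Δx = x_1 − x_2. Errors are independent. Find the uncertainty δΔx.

2.54 cm

Each term contributes (cᵢ δxᵢ)² to (δΔx)²:
  (δx_1)² = 2.92;  (δx_2)² = 3.53
δΔx = √(6.46) = 2.54 cm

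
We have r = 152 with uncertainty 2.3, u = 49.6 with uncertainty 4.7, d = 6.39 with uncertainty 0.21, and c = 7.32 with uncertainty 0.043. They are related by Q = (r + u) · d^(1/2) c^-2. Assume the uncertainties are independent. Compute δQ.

Let w = r + u = 202. δw = √(δr² + δu²) = √(5.29 + 22.1) = 5.23, so δw/w = 0.0260.
Q is then a monomial in w, d, c:
δQ/Q = √((δw/w)² + (½·δd/d)² + (-2·δc/c)²) = √(0.000674 + 0.000270 + 0.000138) = 0.0329
Q = 9.51, so δQ = 0.0329 × 9.51 = 0.313.

0.313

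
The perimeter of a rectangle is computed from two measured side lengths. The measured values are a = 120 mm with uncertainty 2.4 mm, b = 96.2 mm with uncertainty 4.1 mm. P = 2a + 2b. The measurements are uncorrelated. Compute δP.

Each term contributes (cᵢ δxᵢ)² to (δP)²:
  (2·δa)² = 23.0;  (2·δb)² = 67.2
δP = √(90.3) = 9.50 mm

9.50 mm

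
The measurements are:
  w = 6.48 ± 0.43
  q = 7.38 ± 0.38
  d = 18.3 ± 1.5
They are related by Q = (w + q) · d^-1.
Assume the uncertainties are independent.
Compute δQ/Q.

0.0918

Let u = w + q = 13.9. δu = √(δw² + δq²) = √(0.185 + 0.144) = 0.574, so δu/u = 0.0414.
Q is then a monomial in u, d:
δQ/Q = √((δu/u)² + (-1·δd/d)²) = √(0.00171 + 0.00672) = 0.0918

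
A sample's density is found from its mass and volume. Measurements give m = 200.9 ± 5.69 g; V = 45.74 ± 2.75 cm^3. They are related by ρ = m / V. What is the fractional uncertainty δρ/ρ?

ρ is a product of powers, so relative uncertainties combine in quadrature:
  (1·δm/m)² = (1×0.0283)² = 0.000802;  (-1·δV/V)² = (-1×0.0601)² = 0.00361
δρ/ρ = √(0.00442) = 0.0665

0.0665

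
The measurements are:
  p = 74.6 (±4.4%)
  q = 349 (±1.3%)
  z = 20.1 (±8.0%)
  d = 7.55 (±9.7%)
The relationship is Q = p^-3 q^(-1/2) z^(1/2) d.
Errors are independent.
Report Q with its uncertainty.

Each factor contributes (exponent × relative error)² to (δQ/Q)²:
  (-3·δp/p)² = (-3×0.0440)² = 0.0174;  (−½·δq/q)² = (-0.5×0.0130)² = 4.23e-05;  (½·δz/z)² = (0.5×0.0800)² = 0.00160;  (1·δd/d)² = (1×0.0970)² = 0.00941
δQ/Q = √(0.0285) = 0.169
Q = 4.36e-06, so δQ = 0.169 × 4.36e-06 = 7.36e-07.

(4.36 ± 0.736) × 10^-6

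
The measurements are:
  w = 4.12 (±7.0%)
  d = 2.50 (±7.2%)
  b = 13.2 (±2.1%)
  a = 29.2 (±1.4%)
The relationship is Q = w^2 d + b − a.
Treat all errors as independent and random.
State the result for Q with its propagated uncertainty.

Let p = w^2·d = 42.4. δp/p = √((2·δw/w)² + (1·δd/d)²) = √(0.0196 + 0.00518) = 0.157, so δp = 6.68.
Q = p + b − a: δQ = √(δp² + δb² + δa²) = √(44.6 + 0.0768 + 0.167) = 6.70
Q = 26.4.

26.4 ± 6.70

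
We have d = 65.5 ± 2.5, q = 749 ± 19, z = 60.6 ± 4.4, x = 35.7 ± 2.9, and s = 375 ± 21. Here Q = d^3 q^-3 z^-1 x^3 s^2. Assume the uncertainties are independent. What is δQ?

Since Q is a product/quotient, work with relative uncertainties:
  (3·δd/d)² = (3×0.0382)² = 0.0131;  (-3·δq/q)² = (-3×0.0254)² = 0.00579;  (-1·δz/z)² = (-1×0.0726)² = 0.00527;  (3·δx/x)² = (3×0.0812)² = 0.0594;  (2·δs/s)² = (2×0.0560)² = 0.0125
δQ/Q = √(0.0961) = 0.310
Q = 70600, so δQ = 0.310 × 70600 = 21900.

21900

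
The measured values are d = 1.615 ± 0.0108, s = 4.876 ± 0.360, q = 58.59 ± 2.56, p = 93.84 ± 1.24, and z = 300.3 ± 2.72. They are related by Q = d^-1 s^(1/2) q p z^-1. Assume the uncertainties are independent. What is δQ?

Each factor contributes (exponent × relative error)² to (δQ/Q)²:
  (-1·δd/d)² = (-1×0.00669)² = 4.47e-05;  (½·δs/s)² = (0.5×0.0738)² = 0.00136;  (1·δq/q)² = (1×0.0437)² = 0.00191;  (1·δp/p)² = (1×0.0132)² = 0.000175;  (-1·δz/z)² = (-1×0.00906)² = 8.2e-05
δQ/Q = √(0.00357) = 0.0598
Q = 25.03, so δQ = 0.0598 × 25.03 = 1.50.

1.50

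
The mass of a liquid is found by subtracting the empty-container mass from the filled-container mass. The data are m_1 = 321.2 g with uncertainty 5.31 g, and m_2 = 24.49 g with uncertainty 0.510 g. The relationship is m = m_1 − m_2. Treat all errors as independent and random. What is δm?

m is a linear combination, so absolute uncertainties add in quadrature:
  (δm_1)² = 28.2;  (δm_2)² = 0.260
δm = √(28.5) = 5.33 g

5.33 g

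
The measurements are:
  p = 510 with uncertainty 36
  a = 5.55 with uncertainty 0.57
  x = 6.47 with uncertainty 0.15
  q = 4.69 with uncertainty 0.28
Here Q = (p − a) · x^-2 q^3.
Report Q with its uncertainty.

1240 ± 247

Let u = p − a = 504. δu = √(δp² + δa²) = √(1300 + 0.325) = 36.0, so δu/u = 0.0714.
Q is then a monomial in u, x, q:
δQ/Q = √((δu/u)² + (-2·δx/x)² + (3·δq/q)²) = √(0.00509 + 0.00215 + 0.0321) = 0.198
Q = 1240, so δQ = 0.198 × 1240 = 247.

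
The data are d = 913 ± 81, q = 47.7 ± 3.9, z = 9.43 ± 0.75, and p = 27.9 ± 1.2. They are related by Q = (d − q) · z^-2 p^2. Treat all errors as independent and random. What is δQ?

1540

Let u = d − q = 865. δu = √(δd² + δq²) = √(6560 + 15.2) = 81.1, so δu/u = 0.0937.
Q is then a monomial in u, z, p:
δQ/Q = √((δu/u)² + (-2·δz/z)² + (2·δp/p)²) = √(0.00878 + 0.0253 + 0.00740) = 0.204
Q = 7570, so δQ = 0.204 × 7570 = 1540.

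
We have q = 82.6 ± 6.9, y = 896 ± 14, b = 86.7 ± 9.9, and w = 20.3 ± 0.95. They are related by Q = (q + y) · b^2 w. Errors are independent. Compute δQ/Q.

Let u = q + y = 979. δu = √(δq² + δy²) = √(47.6 + 196) = 15.6, so δu/u = 0.0159.
Q is then a monomial in u, b, w:
δQ/Q = √((δu/u)² + (2·δb/b)² + (1·δw/w)²) = √(0.000254 + 0.0522 + 0.00219) = 0.234

0.234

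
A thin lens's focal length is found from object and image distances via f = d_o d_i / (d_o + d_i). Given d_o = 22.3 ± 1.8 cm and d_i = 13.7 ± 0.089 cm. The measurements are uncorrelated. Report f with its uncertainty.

∂f/∂d_o = (d_i/(d_o+d_i))² = 0.145;  ∂f/∂d_i = (d_o/(d_o+d_i))² = 0.384
δf = √((∂f/∂d_o · δd_o)² + (∂f/∂d_i · δd_i)²) = √(0.0680 + 0.00117) = 0.263 cm
f = 8.49 cm.

8.49 ± 0.263 cm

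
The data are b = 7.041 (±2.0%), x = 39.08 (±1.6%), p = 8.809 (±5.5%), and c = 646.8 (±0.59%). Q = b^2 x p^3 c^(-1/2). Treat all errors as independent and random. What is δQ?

8880

Relative error in a monomial: (δQ/Q)² = Σ (nᵢ · δxᵢ/xᵢ)².
  (2·δb/b)² = (2×0.0200)² = 0.00160;  (1·δx/x)² = (1×0.0160)² = 0.000256;  (3·δp/p)² = (3×0.0550)² = 0.0272;  (−½·δc/c)² = (-0.5×0.00590)² = 8.7e-06
δQ/Q = √(0.0291) = 0.171
Q = 52070, so δQ = 0.171 × 52070 = 8880.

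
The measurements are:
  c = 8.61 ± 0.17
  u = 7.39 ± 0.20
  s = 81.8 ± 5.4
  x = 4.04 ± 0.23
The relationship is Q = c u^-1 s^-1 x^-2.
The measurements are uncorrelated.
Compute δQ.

0.000119

Since Q is a product/quotient, work with relative uncertainties:
  (1·δc/c)² = (1×0.0197)² = 0.000390;  (-1·δu/u)² = (-1×0.0271)² = 0.000732;  (-1·δs/s)² = (-1×0.0660)² = 0.00436;  (-2·δx/x)² = (-2×0.0569)² = 0.0130
δQ/Q = √(0.0184) = 0.136
Q = 0.000873, so δQ = 0.136 × 0.000873 = 0.000119.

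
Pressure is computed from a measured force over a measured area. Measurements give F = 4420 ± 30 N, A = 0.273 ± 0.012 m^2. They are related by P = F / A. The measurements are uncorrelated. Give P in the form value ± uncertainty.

16200 ± 720 Pa

Relative error in a monomial: (δP/P)² = Σ (nᵢ · δxᵢ/xᵢ)².
  (1·δF/F)² = (1×0.00679)² = 4.61e-05;  (-1·δA/A)² = (-1×0.0440)² = 0.00193
δP/P = √(0.00198) = 0.0445
P = 16200 Pa, so δP = 0.0445 × 16200 = 720 Pa.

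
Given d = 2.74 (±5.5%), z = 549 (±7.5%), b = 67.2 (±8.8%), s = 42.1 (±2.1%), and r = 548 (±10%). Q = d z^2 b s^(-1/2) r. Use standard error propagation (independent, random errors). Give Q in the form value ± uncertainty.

Relative error in a monomial: (δQ/Q)² = Σ (nᵢ · δxᵢ/xᵢ)².
  (1·δd/d)² = (1×0.0550)² = 0.00302;  (2·δz/z)² = (2×0.0750)² = 0.0225;  (1·δb/b)² = (1×0.0880)² = 0.00774;  (−½·δs/s)² = (-0.5×0.0210)² = 0.000110;  (1·δr/r)² = (1×0.100)² = 0.0100
δQ/Q = √(0.0434) = 0.208
Q = 4.69e+09, so δQ = 0.208 × 4.69e+09 = 9.76e+08.

(4.69 ± 0.976) × 10^9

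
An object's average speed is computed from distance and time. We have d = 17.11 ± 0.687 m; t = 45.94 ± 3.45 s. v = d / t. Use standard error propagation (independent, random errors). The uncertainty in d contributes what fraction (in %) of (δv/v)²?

22.2%

(δv/v)² = (1·δd/d)² + (-1·δt/t)²
  d term: (1×0.0402)² = 0.00161
  t term: (-1×0.0751)² = 0.00564
Total = 0.00725. Share from d = 0.00161/0.00725 = 0.222.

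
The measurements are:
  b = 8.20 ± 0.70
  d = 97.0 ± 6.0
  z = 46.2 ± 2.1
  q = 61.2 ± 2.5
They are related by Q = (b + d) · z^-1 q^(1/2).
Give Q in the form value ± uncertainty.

Let u = b + d = 105. δu = √(δb² + δd²) = √(0.490 + 36.0) = 6.04, so δu/u = 0.0574.
Q is then a monomial in u, z, q:
δQ/Q = √((δu/u)² + (-1·δz/z)² + (½·δq/q)²) = √(0.00330 + 0.00207 + 0.000417) = 0.0760
Q = 17.8, so δQ = 0.0760 × 17.8 = 1.35.

17.8 ± 1.35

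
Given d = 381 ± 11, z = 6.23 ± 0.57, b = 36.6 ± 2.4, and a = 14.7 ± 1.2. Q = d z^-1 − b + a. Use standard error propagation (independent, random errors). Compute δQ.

6.45

Let p = d·z^-1 = 61.2. δp/p = √((1·δd/d)² + (-1·δz/z)²) = √(0.000834 + 0.00837) = 0.0959, so δp = 5.87.
Q = p − b + a: δQ = √(δp² + δb² + δa²) = √(34.4 + 5.76 + 1.44) = 6.45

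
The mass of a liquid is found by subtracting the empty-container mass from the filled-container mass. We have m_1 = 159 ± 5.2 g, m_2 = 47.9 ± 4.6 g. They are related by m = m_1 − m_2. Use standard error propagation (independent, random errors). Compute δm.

m is a linear combination, so absolute uncertainties add in quadrature:
  (δm_1)² = 27.0;  (δm_2)² = 21.2
δm = √(48.2) = 6.94 g

6.94 g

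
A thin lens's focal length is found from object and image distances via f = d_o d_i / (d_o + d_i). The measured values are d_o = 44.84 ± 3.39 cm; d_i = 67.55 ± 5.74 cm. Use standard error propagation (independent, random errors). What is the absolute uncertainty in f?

1.53 cm

∂f/∂d_o = (d_i/(d_o+d_i))² = 0.361;  ∂f/∂d_i = (d_o/(d_o+d_i))² = 0.159
δf = √((∂f/∂d_o · δd_o)² + (∂f/∂d_i · δd_i)²) = √(1.50 + 0.835) = 1.53 cm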